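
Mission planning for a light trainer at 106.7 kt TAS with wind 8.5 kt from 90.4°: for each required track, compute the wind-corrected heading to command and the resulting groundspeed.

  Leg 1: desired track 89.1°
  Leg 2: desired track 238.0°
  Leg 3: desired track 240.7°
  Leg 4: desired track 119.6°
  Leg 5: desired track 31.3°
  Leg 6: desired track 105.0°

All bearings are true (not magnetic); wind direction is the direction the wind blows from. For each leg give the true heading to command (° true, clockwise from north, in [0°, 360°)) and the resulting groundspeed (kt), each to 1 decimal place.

Leg 1: heading=89.2°, groundspeed=98.2 kt
Leg 2: heading=235.6°, groundspeed=113.8 kt
Leg 3: heading=238.4°, groundspeed=114.0 kt
Leg 4: heading=117.4°, groundspeed=99.2 kt
Leg 5: heading=35.2°, groundspeed=102.1 kt
Leg 6: heading=103.8°, groundspeed=98.5 kt

Leg 1: desired track 89.1°; wind correction +0.1° → command heading 89.2°, groundspeed 98.2 kt
Leg 2: desired track 238.0°; wind correction -2.4° → command heading 235.6°, groundspeed 113.8 kt
Leg 3: desired track 240.7°; wind correction -2.3° → command heading 238.4°, groundspeed 114.0 kt
Leg 4: desired track 119.6°; wind correction -2.2° → command heading 117.4°, groundspeed 99.2 kt
Leg 5: desired track 31.3°; wind correction +3.9° → command heading 35.2°, groundspeed 102.1 kt
Leg 6: desired track 105.0°; wind correction -1.2° → command heading 103.8°, groundspeed 98.5 kt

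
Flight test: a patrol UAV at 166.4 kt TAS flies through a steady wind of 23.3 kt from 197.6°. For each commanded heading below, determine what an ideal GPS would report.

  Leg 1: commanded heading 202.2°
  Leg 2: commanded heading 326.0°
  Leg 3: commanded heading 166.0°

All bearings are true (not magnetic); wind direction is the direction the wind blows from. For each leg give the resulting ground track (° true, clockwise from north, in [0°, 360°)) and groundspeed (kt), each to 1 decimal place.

Leg 1: track=202.9°, groundspeed=143.2 kt
Leg 2: track=331.8°, groundspeed=181.8 kt
Leg 3: track=161.2°, groundspeed=147.1 kt

Leg 1: heading 202.2°; drift +0.7° → track 202.9°, groundspeed 143.2 kt
Leg 2: heading 326.0°; drift +5.8° → track 331.8°, groundspeed 181.8 kt
Leg 3: heading 166.0°; drift -4.8° → track 161.2°, groundspeed 147.1 kt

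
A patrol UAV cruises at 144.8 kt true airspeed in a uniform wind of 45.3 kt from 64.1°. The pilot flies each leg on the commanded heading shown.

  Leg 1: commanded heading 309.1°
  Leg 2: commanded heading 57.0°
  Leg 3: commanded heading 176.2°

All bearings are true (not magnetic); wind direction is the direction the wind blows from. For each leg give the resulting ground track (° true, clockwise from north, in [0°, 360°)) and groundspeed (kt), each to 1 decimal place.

Leg 1: heading 309.1°; drift -14.1° → track 295.0°, groundspeed 169.0 kt
Leg 2: heading 57.0°; drift -3.2° → track 53.8°, groundspeed 100.0 kt
Leg 3: heading 176.2°; drift +14.5° → track 190.7°, groundspeed 167.2 kt

Leg 1: track=295.0°, groundspeed=169.0 kt
Leg 2: track=53.8°, groundspeed=100.0 kt
Leg 3: track=190.7°, groundspeed=167.2 kt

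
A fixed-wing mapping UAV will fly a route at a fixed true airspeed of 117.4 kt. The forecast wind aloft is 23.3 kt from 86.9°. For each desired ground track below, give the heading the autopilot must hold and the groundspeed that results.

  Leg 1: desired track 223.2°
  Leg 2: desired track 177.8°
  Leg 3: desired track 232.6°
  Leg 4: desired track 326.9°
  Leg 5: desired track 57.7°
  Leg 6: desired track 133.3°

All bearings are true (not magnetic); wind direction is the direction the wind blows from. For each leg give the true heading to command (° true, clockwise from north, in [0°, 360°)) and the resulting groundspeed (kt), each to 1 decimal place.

Leg 1: heading=215.3°, groundspeed=133.1 kt
Leg 2: heading=166.4°, groundspeed=115.4 kt
Leg 3: heading=226.2°, groundspeed=135.9 kt
Leg 4: heading=336.8°, groundspeed=127.3 kt
Leg 5: heading=63.3°, groundspeed=96.5 kt
Leg 6: heading=125.0°, groundspeed=100.1 kt

Leg 1: desired track 223.2°; wind correction -7.9° → command heading 215.3°, groundspeed 133.1 kt
Leg 2: desired track 177.8°; wind correction -11.4° → command heading 166.4°, groundspeed 115.4 kt
Leg 3: desired track 232.6°; wind correction -6.4° → command heading 226.2°, groundspeed 135.9 kt
Leg 4: desired track 326.9°; wind correction +9.9° → command heading 336.8°, groundspeed 127.3 kt
Leg 5: desired track 57.7°; wind correction +5.6° → command heading 63.3°, groundspeed 96.5 kt
Leg 6: desired track 133.3°; wind correction -8.3° → command heading 125.0°, groundspeed 100.1 kt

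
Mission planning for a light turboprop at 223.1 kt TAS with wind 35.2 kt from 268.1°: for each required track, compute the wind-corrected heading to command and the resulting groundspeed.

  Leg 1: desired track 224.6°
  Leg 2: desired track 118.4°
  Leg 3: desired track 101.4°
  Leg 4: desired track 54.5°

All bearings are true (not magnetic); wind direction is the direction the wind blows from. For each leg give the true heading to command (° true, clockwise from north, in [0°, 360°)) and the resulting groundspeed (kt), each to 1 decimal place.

Leg 1: heading=230.8°, groundspeed=196.2 kt
Leg 2: heading=123.0°, groundspeed=252.8 kt
Leg 3: heading=103.5°, groundspeed=257.2 kt
Leg 4: heading=49.5°, groundspeed=251.6 kt

Leg 1: desired track 224.6°; wind correction +6.2° → command heading 230.8°, groundspeed 196.2 kt
Leg 2: desired track 118.4°; wind correction +4.6° → command heading 123.0°, groundspeed 252.8 kt
Leg 3: desired track 101.4°; wind correction +2.1° → command heading 103.5°, groundspeed 257.2 kt
Leg 4: desired track 54.5°; wind correction -5.0° → command heading 49.5°, groundspeed 251.6 kt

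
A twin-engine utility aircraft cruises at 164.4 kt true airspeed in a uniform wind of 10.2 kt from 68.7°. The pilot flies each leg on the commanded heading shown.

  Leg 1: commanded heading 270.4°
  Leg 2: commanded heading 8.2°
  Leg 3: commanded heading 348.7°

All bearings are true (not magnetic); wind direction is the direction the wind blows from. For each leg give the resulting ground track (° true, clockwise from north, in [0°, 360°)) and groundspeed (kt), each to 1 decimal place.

Leg 1: track=269.2°, groundspeed=173.9 kt
Leg 2: track=5.0°, groundspeed=159.6 kt
Leg 3: track=345.2°, groundspeed=162.9 kt

Leg 1: heading 270.4°; drift -1.2° → track 269.2°, groundspeed 173.9 kt
Leg 2: heading 8.2°; drift -3.2° → track 5.0°, groundspeed 159.6 kt
Leg 3: heading 348.7°; drift -3.5° → track 345.2°, groundspeed 162.9 kt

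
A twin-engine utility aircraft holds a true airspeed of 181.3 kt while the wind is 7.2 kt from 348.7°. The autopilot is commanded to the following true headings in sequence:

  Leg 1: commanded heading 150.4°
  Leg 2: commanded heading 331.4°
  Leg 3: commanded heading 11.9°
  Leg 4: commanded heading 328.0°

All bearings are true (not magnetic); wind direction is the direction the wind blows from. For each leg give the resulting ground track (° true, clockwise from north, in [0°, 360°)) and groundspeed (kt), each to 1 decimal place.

Leg 1: track=151.1°, groundspeed=188.1 kt
Leg 2: track=330.7°, groundspeed=174.4 kt
Leg 3: track=12.8°, groundspeed=174.7 kt
Leg 4: track=327.2°, groundspeed=174.6 kt

Leg 1: heading 150.4°; drift +0.7° → track 151.1°, groundspeed 188.1 kt
Leg 2: heading 331.4°; drift -0.7° → track 330.7°, groundspeed 174.4 kt
Leg 3: heading 11.9°; drift +0.9° → track 12.8°, groundspeed 174.7 kt
Leg 4: heading 328.0°; drift -0.8° → track 327.2°, groundspeed 174.6 kt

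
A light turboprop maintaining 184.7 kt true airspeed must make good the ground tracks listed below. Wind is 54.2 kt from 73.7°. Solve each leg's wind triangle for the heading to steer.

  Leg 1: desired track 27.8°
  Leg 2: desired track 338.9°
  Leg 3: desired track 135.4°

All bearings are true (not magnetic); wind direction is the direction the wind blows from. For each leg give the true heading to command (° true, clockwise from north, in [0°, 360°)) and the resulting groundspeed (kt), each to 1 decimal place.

Leg 1: heading=40.0°, groundspeed=142.8 kt
Leg 2: heading=355.9°, groundspeed=181.2 kt
Leg 3: heading=120.4°, groundspeed=152.7 kt

Leg 1: desired track 27.8°; wind correction +12.2° → command heading 40.0°, groundspeed 142.8 kt
Leg 2: desired track 338.9°; wind correction +17.0° → command heading 355.9°, groundspeed 181.2 kt
Leg 3: desired track 135.4°; wind correction -15.0° → command heading 120.4°, groundspeed 152.7 kt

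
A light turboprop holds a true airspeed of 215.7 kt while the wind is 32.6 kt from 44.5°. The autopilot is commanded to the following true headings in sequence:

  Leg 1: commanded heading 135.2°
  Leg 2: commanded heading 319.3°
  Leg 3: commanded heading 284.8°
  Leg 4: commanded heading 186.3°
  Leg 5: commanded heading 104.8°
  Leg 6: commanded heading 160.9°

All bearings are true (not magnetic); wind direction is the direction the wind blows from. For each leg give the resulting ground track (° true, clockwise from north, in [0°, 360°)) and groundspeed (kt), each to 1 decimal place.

Leg 1: heading 135.2°; drift +8.6° → track 143.8°, groundspeed 218.5 kt
Leg 2: heading 319.3°; drift -8.7° → track 310.6°, groundspeed 215.4 kt
Leg 3: heading 284.8°; drift -7.0° → track 277.8°, groundspeed 233.6 kt
Leg 4: heading 186.3°; drift +4.8° → track 191.1°, groundspeed 242.2 kt
Leg 5: heading 104.8°; drift +8.1° → track 112.9°, groundspeed 201.5 kt
Leg 6: heading 160.9°; drift +7.2° → track 168.1°, groundspeed 232.0 kt

Leg 1: track=143.8°, groundspeed=218.5 kt
Leg 2: track=310.6°, groundspeed=215.4 kt
Leg 3: track=277.8°, groundspeed=233.6 kt
Leg 4: track=191.1°, groundspeed=242.2 kt
Leg 5: track=112.9°, groundspeed=201.5 kt
Leg 6: track=168.1°, groundspeed=232.0 kt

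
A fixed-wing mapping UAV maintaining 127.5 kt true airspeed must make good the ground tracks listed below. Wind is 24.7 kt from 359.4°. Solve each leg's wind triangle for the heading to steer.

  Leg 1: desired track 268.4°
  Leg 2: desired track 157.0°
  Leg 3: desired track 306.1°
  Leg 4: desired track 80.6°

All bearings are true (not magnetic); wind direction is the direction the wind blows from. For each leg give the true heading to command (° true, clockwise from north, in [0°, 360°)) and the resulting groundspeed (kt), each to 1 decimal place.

Leg 1: desired track 268.4°; wind correction +11.2° → command heading 279.6°, groundspeed 125.5 kt
Leg 2: desired track 157.0°; wind correction -4.2° → command heading 152.8°, groundspeed 150.0 kt
Leg 3: desired track 306.1°; wind correction +8.9° → command heading 315.0°, groundspeed 111.2 kt
Leg 4: desired track 80.6°; wind correction -11.0° → command heading 69.6°, groundspeed 121.4 kt

Leg 1: heading=279.6°, groundspeed=125.5 kt
Leg 2: heading=152.8°, groundspeed=150.0 kt
Leg 3: heading=315.0°, groundspeed=111.2 kt
Leg 4: heading=69.6°, groundspeed=121.4 kt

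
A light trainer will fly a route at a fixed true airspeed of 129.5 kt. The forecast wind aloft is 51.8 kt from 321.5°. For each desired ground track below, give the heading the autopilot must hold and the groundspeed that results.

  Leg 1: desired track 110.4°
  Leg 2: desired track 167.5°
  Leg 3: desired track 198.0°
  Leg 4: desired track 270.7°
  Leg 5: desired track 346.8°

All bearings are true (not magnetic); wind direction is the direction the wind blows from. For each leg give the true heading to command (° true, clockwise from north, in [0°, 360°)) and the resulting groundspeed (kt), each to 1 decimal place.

Leg 1: desired track 110.4°; wind correction -11.9° → command heading 98.5°, groundspeed 171.1 kt
Leg 2: desired track 167.5°; wind correction +10.1° → command heading 177.6°, groundspeed 174.1 kt
Leg 3: desired track 198.0°; wind correction +19.5° → command heading 217.5°, groundspeed 150.7 kt
Leg 4: desired track 270.7°; wind correction +18.1° → command heading 288.8°, groundspeed 90.4 kt
Leg 5: desired track 346.8°; wind correction -9.8° → command heading 337.0°, groundspeed 80.8 kt

Leg 1: heading=98.5°, groundspeed=171.1 kt
Leg 2: heading=177.6°, groundspeed=174.1 kt
Leg 3: heading=217.5°, groundspeed=150.7 kt
Leg 4: heading=288.8°, groundspeed=90.4 kt
Leg 5: heading=337.0°, groundspeed=80.8 kt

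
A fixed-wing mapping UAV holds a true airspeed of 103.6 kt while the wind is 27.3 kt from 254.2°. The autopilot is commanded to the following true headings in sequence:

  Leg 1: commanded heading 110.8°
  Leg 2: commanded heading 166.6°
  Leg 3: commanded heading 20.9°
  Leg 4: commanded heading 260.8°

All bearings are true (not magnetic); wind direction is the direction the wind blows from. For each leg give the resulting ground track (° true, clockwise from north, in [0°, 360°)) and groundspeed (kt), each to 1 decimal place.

Leg 1: heading 110.8°; drift -7.4° → track 103.4°, groundspeed 126.6 kt
Leg 2: heading 166.6°; drift -14.9° → track 151.7°, groundspeed 106.0 kt
Leg 3: heading 20.9°; drift +10.3° → track 31.2°, groundspeed 121.9 kt
Leg 4: heading 260.8°; drift +2.3° → track 263.1°, groundspeed 76.5 kt

Leg 1: track=103.4°, groundspeed=126.6 kt
Leg 2: track=151.7°, groundspeed=106.0 kt
Leg 3: track=31.2°, groundspeed=121.9 kt
Leg 4: track=263.1°, groundspeed=76.5 kt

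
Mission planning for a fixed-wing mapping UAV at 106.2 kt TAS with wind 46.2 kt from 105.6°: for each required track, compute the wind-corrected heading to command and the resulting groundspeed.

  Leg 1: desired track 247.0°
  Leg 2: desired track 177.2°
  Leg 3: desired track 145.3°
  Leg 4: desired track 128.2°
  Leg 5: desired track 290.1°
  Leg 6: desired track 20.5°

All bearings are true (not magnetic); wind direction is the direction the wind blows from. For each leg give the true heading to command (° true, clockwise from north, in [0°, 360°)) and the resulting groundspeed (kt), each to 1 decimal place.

Leg 1: heading=231.3°, groundspeed=138.3 kt
Leg 2: heading=152.8°, groundspeed=82.1 kt
Leg 3: heading=129.2°, groundspeed=66.5 kt
Leg 4: heading=118.6°, groundspeed=62.1 kt
Leg 5: heading=292.1°, groundspeed=152.2 kt
Leg 6: heading=46.2°, groundspeed=91.8 kt

Leg 1: desired track 247.0°; wind correction -15.7° → command heading 231.3°, groundspeed 138.3 kt
Leg 2: desired track 177.2°; wind correction -24.4° → command heading 152.8°, groundspeed 82.1 kt
Leg 3: desired track 145.3°; wind correction -16.1° → command heading 129.2°, groundspeed 66.5 kt
Leg 4: desired track 128.2°; wind correction -9.6° → command heading 118.6°, groundspeed 62.1 kt
Leg 5: desired track 290.1°; wind correction +2.0° → command heading 292.1°, groundspeed 152.2 kt
Leg 6: desired track 20.5°; wind correction +25.7° → command heading 46.2°, groundspeed 91.8 kt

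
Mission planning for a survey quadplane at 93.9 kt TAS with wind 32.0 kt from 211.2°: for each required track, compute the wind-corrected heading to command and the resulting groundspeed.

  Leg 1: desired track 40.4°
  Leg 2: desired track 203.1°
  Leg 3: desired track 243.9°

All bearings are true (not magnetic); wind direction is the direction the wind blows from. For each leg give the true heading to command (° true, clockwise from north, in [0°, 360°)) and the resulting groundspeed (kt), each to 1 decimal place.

Leg 1: heading=43.5°, groundspeed=125.3 kt
Leg 2: heading=205.9°, groundspeed=62.1 kt
Leg 3: heading=233.3°, groundspeed=65.4 kt

Leg 1: desired track 40.4°; wind correction +3.1° → command heading 43.5°, groundspeed 125.3 kt
Leg 2: desired track 203.1°; wind correction +2.8° → command heading 205.9°, groundspeed 62.1 kt
Leg 3: desired track 243.9°; wind correction -10.6° → command heading 233.3°, groundspeed 65.4 kt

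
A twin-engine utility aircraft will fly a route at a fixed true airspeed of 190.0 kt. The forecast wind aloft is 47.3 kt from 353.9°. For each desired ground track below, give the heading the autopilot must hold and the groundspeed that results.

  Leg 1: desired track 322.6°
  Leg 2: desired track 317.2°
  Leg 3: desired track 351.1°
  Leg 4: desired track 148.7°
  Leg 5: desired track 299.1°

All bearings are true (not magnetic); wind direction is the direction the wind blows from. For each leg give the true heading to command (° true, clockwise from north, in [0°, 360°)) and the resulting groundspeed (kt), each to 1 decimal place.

Leg 1: heading=330.0°, groundspeed=148.0 kt
Leg 2: heading=325.8°, groundspeed=150.0 kt
Leg 3: heading=351.8°, groundspeed=142.7 kt
Leg 4: heading=142.6°, groundspeed=231.7 kt
Leg 5: heading=310.8°, groundspeed=158.8 kt

Leg 1: desired track 322.6°; wind correction +7.4° → command heading 330.0°, groundspeed 148.0 kt
Leg 2: desired track 317.2°; wind correction +8.6° → command heading 325.8°, groundspeed 150.0 kt
Leg 3: desired track 351.1°; wind correction +0.7° → command heading 351.8°, groundspeed 142.7 kt
Leg 4: desired track 148.7°; wind correction -6.1° → command heading 142.6°, groundspeed 231.7 kt
Leg 5: desired track 299.1°; wind correction +11.7° → command heading 310.8°, groundspeed 158.8 kt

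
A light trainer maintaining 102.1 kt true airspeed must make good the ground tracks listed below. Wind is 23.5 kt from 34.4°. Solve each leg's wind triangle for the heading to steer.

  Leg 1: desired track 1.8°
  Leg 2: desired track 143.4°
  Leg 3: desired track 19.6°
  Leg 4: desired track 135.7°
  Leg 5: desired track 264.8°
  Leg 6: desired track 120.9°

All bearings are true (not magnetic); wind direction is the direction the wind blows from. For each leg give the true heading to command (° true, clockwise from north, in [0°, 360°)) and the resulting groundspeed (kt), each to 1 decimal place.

Leg 1: heading=8.9°, groundspeed=81.5 kt
Leg 2: heading=130.8°, groundspeed=107.3 kt
Leg 3: heading=23.0°, groundspeed=79.2 kt
Leg 4: heading=122.7°, groundspeed=104.1 kt
Leg 5: heading=275.0°, groundspeed=115.5 kt
Leg 6: heading=107.6°, groundspeed=97.9 kt

Leg 1: desired track 1.8°; wind correction +7.1° → command heading 8.9°, groundspeed 81.5 kt
Leg 2: desired track 143.4°; wind correction -12.6° → command heading 130.8°, groundspeed 107.3 kt
Leg 3: desired track 19.6°; wind correction +3.4° → command heading 23.0°, groundspeed 79.2 kt
Leg 4: desired track 135.7°; wind correction -13.0° → command heading 122.7°, groundspeed 104.1 kt
Leg 5: desired track 264.8°; wind correction +10.2° → command heading 275.0°, groundspeed 115.5 kt
Leg 6: desired track 120.9°; wind correction -13.3° → command heading 107.6°, groundspeed 97.9 kt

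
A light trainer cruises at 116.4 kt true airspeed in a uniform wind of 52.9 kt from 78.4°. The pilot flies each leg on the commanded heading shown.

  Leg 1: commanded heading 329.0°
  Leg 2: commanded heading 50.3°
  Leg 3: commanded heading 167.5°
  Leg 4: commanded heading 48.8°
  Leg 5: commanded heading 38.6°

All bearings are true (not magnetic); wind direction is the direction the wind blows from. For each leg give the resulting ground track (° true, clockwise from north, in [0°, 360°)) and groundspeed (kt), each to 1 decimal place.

Leg 1: heading 329.0°; drift -20.4° → track 308.6°, groundspeed 143.0 kt
Leg 2: heading 50.3°; drift -19.7° → track 30.6°, groundspeed 74.1 kt
Leg 3: heading 167.5°; drift +24.6° → track 192.1°, groundspeed 127.1 kt
Leg 4: heading 48.8°; drift -20.4° → track 28.4°, groundspeed 75.1 kt
Leg 5: heading 38.6°; drift -24.1° → track 14.5°, groundspeed 83.0 kt

Leg 1: track=308.6°, groundspeed=143.0 kt
Leg 2: track=30.6°, groundspeed=74.1 kt
Leg 3: track=192.1°, groundspeed=127.1 kt
Leg 4: track=28.4°, groundspeed=75.1 kt
Leg 5: track=14.5°, groundspeed=83.0 kt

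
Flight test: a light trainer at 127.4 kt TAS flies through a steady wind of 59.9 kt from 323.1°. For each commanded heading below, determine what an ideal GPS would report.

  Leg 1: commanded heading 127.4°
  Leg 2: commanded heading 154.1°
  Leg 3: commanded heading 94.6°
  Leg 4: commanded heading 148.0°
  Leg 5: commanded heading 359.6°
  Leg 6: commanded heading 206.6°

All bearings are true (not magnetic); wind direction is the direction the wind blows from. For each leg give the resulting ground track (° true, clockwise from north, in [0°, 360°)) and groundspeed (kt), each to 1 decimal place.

Leg 1: track=132.4°, groundspeed=185.8 kt
Leg 2: track=150.6°, groundspeed=186.5 kt
Leg 3: track=109.6°, groundspeed=173.0 kt
Leg 4: track=146.4°, groundspeed=187.2 kt
Leg 5: track=23.8°, groundspeed=86.9 kt
Leg 6: track=187.4°, groundspeed=163.2 kt

Leg 1: heading 127.4°; drift +5.0° → track 132.4°, groundspeed 185.8 kt
Leg 2: heading 154.1°; drift -3.5° → track 150.6°, groundspeed 186.5 kt
Leg 3: heading 94.6°; drift +15.0° → track 109.6°, groundspeed 173.0 kt
Leg 4: heading 148.0°; drift -1.6° → track 146.4°, groundspeed 187.2 kt
Leg 5: heading 359.6°; drift +24.2° → track 23.8°, groundspeed 86.9 kt
Leg 6: heading 206.6°; drift -19.2° → track 187.4°, groundspeed 163.2 kt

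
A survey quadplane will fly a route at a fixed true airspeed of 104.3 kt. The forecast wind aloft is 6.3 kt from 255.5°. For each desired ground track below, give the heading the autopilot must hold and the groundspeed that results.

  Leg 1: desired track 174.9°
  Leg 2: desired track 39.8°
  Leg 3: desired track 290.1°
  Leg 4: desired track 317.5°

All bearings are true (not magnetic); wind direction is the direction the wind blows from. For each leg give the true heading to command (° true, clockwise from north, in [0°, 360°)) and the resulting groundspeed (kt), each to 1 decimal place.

Leg 1: desired track 174.9°; wind correction +3.4° → command heading 178.3°, groundspeed 103.1 kt
Leg 2: desired track 39.8°; wind correction -2.0° → command heading 37.8°, groundspeed 109.4 kt
Leg 3: desired track 290.1°; wind correction -2.0° → command heading 288.1°, groundspeed 99.1 kt
Leg 4: desired track 317.5°; wind correction -3.1° → command heading 314.4°, groundspeed 101.2 kt

Leg 1: heading=178.3°, groundspeed=103.1 kt
Leg 2: heading=37.8°, groundspeed=109.4 kt
Leg 3: heading=288.1°, groundspeed=99.1 kt
Leg 4: heading=314.4°, groundspeed=101.2 kt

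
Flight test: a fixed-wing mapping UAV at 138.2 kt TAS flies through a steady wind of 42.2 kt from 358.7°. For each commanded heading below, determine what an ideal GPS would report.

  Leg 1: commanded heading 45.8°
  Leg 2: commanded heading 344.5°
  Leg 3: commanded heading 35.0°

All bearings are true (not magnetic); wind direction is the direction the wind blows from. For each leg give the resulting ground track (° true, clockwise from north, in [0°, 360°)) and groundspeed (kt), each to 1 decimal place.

Leg 1: heading 45.8°; drift +15.8° → track 61.6°, groundspeed 113.8 kt
Leg 2: heading 344.5°; drift -6.1° → track 338.4°, groundspeed 97.8 kt
Leg 3: heading 35.0°; drift +13.5° → track 48.5°, groundspeed 107.1 kt

Leg 1: track=61.6°, groundspeed=113.8 kt
Leg 2: track=338.4°, groundspeed=97.8 kt
Leg 3: track=48.5°, groundspeed=107.1 kt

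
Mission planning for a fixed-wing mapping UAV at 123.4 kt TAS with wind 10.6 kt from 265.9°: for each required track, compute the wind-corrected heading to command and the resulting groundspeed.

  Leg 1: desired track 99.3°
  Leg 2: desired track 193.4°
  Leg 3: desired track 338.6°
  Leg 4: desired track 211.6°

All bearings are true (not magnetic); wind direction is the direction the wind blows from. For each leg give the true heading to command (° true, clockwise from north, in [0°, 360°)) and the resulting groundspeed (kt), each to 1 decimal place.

Leg 1: heading=100.4°, groundspeed=133.7 kt
Leg 2: heading=198.1°, groundspeed=119.8 kt
Leg 3: heading=333.9°, groundspeed=119.8 kt
Leg 4: heading=215.6°, groundspeed=116.9 kt

Leg 1: desired track 99.3°; wind correction +1.1° → command heading 100.4°, groundspeed 133.7 kt
Leg 2: desired track 193.4°; wind correction +4.7° → command heading 198.1°, groundspeed 119.8 kt
Leg 3: desired track 338.6°; wind correction -4.7° → command heading 333.9°, groundspeed 119.8 kt
Leg 4: desired track 211.6°; wind correction +4.0° → command heading 215.6°, groundspeed 116.9 kt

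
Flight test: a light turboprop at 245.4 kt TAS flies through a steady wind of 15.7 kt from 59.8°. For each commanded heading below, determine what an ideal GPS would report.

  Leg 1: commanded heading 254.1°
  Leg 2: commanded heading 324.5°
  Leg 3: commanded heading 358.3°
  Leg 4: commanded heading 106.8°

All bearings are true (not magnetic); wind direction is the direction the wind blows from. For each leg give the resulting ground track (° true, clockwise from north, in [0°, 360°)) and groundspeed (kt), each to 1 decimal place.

Leg 1: heading 254.1°; drift -0.9° → track 253.2°, groundspeed 260.6 kt
Leg 2: heading 324.5°; drift -3.6° → track 320.9°, groundspeed 247.3 kt
Leg 3: heading 358.3°; drift -3.3° → track 355.0°, groundspeed 238.3 kt
Leg 4: heading 106.8°; drift +2.8° → track 109.6°, groundspeed 235.0 kt

Leg 1: track=253.2°, groundspeed=260.6 kt
Leg 2: track=320.9°, groundspeed=247.3 kt
Leg 3: track=355.0°, groundspeed=238.3 kt
Leg 4: track=109.6°, groundspeed=235.0 kt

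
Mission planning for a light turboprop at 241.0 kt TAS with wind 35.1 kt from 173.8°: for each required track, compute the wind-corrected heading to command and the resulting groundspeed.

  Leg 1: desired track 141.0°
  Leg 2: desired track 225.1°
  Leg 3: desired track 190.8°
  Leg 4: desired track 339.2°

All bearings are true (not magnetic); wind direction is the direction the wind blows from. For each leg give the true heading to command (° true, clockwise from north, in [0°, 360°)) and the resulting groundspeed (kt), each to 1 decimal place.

Leg 1: heading=145.5°, groundspeed=210.7 kt
Leg 2: heading=218.6°, groundspeed=217.5 kt
Leg 3: heading=188.4°, groundspeed=207.2 kt
Leg 4: heading=337.1°, groundspeed=274.8 kt

Leg 1: desired track 141.0°; wind correction +4.5° → command heading 145.5°, groundspeed 210.7 kt
Leg 2: desired track 225.1°; wind correction -6.5° → command heading 218.6°, groundspeed 217.5 kt
Leg 3: desired track 190.8°; wind correction -2.4° → command heading 188.4°, groundspeed 207.2 kt
Leg 4: desired track 339.2°; wind correction -2.1° → command heading 337.1°, groundspeed 274.8 kt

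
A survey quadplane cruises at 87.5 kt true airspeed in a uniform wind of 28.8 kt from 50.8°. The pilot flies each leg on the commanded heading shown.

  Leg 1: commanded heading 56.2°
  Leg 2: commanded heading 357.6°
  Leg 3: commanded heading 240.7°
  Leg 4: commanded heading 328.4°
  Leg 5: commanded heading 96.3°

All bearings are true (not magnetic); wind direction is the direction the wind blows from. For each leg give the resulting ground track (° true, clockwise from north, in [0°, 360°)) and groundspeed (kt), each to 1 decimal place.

Leg 1: heading 56.2°; drift +2.6° → track 58.8°, groundspeed 58.9 kt
Leg 2: heading 357.6°; drift -18.2° → track 339.4°, groundspeed 73.9 kt
Leg 3: heading 240.7°; drift -2.4° → track 238.3°, groundspeed 116.0 kt
Leg 4: heading 328.4°; drift -18.8° → track 309.6°, groundspeed 88.4 kt
Leg 5: heading 96.3°; drift +17.0° → track 113.3°, groundspeed 70.4 kt

Leg 1: track=58.8°, groundspeed=58.9 kt
Leg 2: track=339.4°, groundspeed=73.9 kt
Leg 3: track=238.3°, groundspeed=116.0 kt
Leg 4: track=309.6°, groundspeed=88.4 kt
Leg 5: track=113.3°, groundspeed=70.4 kt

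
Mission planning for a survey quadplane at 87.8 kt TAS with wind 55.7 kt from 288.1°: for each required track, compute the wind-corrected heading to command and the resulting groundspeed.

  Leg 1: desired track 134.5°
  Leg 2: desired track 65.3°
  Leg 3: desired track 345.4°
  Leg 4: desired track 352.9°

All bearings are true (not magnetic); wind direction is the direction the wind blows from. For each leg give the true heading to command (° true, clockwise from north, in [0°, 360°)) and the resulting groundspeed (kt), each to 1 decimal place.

Leg 1: heading=150.9°, groundspeed=134.1 kt
Leg 2: heading=39.8°, groundspeed=120.1 kt
Leg 3: heading=313.1°, groundspeed=44.2 kt
Leg 4: heading=317.9°, groundspeed=48.2 kt

Leg 1: desired track 134.5°; wind correction +16.4° → command heading 150.9°, groundspeed 134.1 kt
Leg 2: desired track 65.3°; wind correction -25.5° → command heading 39.8°, groundspeed 120.1 kt
Leg 3: desired track 345.4°; wind correction -32.3° → command heading 313.1°, groundspeed 44.2 kt
Leg 4: desired track 352.9°; wind correction -35.0° → command heading 317.9°, groundspeed 48.2 kt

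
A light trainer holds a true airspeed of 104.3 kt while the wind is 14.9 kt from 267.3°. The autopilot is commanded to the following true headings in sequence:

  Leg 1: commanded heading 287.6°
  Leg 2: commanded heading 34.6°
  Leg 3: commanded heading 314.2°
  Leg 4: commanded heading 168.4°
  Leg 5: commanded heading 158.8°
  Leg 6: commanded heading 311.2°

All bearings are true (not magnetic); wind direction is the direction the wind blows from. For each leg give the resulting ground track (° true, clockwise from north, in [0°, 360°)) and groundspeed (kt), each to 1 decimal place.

Leg 1: track=290.9°, groundspeed=90.5 kt
Leg 2: track=40.6°, groundspeed=113.9 kt
Leg 3: track=320.8°, groundspeed=94.7 kt
Leg 4: track=160.5°, groundspeed=107.6 kt
Leg 5: track=151.4°, groundspeed=109.9 kt
Leg 6: track=317.5°, groundspeed=94.1 kt

Leg 1: heading 287.6°; drift +3.3° → track 290.9°, groundspeed 90.5 kt
Leg 2: heading 34.6°; drift +6.0° → track 40.6°, groundspeed 113.9 kt
Leg 3: heading 314.2°; drift +6.6° → track 320.8°, groundspeed 94.7 kt
Leg 4: heading 168.4°; drift -7.9° → track 160.5°, groundspeed 107.6 kt
Leg 5: heading 158.8°; drift -7.4° → track 151.4°, groundspeed 109.9 kt
Leg 6: heading 311.2°; drift +6.3° → track 317.5°, groundspeed 94.1 kt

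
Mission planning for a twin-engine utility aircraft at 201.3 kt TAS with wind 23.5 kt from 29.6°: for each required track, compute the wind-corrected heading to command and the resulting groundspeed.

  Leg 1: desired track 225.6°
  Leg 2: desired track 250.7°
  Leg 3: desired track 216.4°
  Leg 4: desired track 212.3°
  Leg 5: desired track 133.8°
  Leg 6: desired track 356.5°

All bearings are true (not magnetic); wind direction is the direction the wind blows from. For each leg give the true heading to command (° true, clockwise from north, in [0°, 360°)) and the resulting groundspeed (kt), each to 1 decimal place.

Leg 1: desired track 225.6°; wind correction +1.8° → command heading 227.4°, groundspeed 223.8 kt
Leg 2: desired track 250.7°; wind correction +4.4° → command heading 255.1°, groundspeed 218.4 kt
Leg 3: desired track 216.4°; wind correction +0.8° → command heading 217.2°, groundspeed 224.6 kt
Leg 4: desired track 212.3°; wind correction +0.3° → command heading 212.6°, groundspeed 224.8 kt
Leg 5: desired track 133.8°; wind correction -6.5° → command heading 127.3°, groundspeed 205.8 kt
Leg 6: desired track 356.5°; wind correction +3.7° → command heading 0.2°, groundspeed 181.2 kt

Leg 1: heading=227.4°, groundspeed=223.8 kt
Leg 2: heading=255.1°, groundspeed=218.4 kt
Leg 3: heading=217.2°, groundspeed=224.6 kt
Leg 4: heading=212.6°, groundspeed=224.8 kt
Leg 5: heading=127.3°, groundspeed=205.8 kt
Leg 6: heading=0.2°, groundspeed=181.2 kt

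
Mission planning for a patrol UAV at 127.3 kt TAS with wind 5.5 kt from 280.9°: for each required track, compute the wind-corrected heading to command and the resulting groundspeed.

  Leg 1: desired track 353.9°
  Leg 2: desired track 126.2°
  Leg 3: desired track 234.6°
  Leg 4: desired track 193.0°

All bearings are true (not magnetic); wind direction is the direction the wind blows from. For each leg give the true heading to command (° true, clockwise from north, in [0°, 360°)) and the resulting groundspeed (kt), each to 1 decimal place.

Leg 1: heading=351.5°, groundspeed=125.6 kt
Leg 2: heading=127.3°, groundspeed=132.3 kt
Leg 3: heading=236.4°, groundspeed=123.4 kt
Leg 4: heading=195.5°, groundspeed=127.0 kt

Leg 1: desired track 353.9°; wind correction -2.4° → command heading 351.5°, groundspeed 125.6 kt
Leg 2: desired track 126.2°; wind correction +1.1° → command heading 127.3°, groundspeed 132.3 kt
Leg 3: desired track 234.6°; wind correction +1.8° → command heading 236.4°, groundspeed 123.4 kt
Leg 4: desired track 193.0°; wind correction +2.5° → command heading 195.5°, groundspeed 127.0 kt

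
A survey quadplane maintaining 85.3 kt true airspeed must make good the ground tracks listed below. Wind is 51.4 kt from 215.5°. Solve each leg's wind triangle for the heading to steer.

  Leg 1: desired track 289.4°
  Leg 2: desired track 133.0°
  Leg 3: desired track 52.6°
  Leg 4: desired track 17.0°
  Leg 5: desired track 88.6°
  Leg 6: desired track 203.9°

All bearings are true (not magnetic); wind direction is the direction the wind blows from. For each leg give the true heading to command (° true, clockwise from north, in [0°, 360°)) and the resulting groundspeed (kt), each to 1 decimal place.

Leg 1: heading=254.0°, groundspeed=55.3 kt
Leg 2: heading=169.7°, groundspeed=61.7 kt
Leg 3: heading=62.8°, groundspeed=133.1 kt
Leg 4: heading=6.0°, groundspeed=132.5 kt
Leg 5: heading=117.4°, groundspeed=105.6 kt
Leg 6: heading=210.9°, groundspeed=34.3 kt

Leg 1: desired track 289.4°; wind correction -35.4° → command heading 254.0°, groundspeed 55.3 kt
Leg 2: desired track 133.0°; wind correction +36.7° → command heading 169.7°, groundspeed 61.7 kt
Leg 3: desired track 52.6°; wind correction +10.2° → command heading 62.8°, groundspeed 133.1 kt
Leg 4: desired track 17.0°; wind correction -11.0° → command heading 6.0°, groundspeed 132.5 kt
Leg 5: desired track 88.6°; wind correction +28.8° → command heading 117.4°, groundspeed 105.6 kt
Leg 6: desired track 203.9°; wind correction +7.0° → command heading 210.9°, groundspeed 34.3 kt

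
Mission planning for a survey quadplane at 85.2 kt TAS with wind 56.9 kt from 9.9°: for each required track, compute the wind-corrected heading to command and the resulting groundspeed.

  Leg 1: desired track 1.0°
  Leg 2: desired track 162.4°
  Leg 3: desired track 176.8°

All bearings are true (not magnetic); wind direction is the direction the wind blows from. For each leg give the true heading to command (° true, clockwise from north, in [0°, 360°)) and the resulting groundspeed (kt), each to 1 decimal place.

Leg 1: desired track 1.0°; wind correction +5.9° → command heading 6.9°, groundspeed 28.5 kt
Leg 2: desired track 162.4°; wind correction -18.0° → command heading 144.4°, groundspeed 131.5 kt
Leg 3: desired track 176.8°; wind correction -8.7° → command heading 168.1°, groundspeed 139.6 kt

Leg 1: heading=6.9°, groundspeed=28.5 kt
Leg 2: heading=144.4°, groundspeed=131.5 kt
Leg 3: heading=168.1°, groundspeed=139.6 kt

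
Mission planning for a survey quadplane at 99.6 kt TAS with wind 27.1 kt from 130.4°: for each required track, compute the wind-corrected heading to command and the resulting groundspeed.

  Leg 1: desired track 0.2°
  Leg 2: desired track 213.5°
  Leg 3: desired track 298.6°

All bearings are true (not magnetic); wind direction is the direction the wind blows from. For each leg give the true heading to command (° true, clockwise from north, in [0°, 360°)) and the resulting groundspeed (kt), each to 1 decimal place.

Leg 1: heading=12.2°, groundspeed=114.9 kt
Leg 2: heading=197.8°, groundspeed=92.6 kt
Leg 3: heading=295.4°, groundspeed=126.0 kt

Leg 1: desired track 0.2°; wind correction +12.0° → command heading 12.2°, groundspeed 114.9 kt
Leg 2: desired track 213.5°; wind correction -15.7° → command heading 197.8°, groundspeed 92.6 kt
Leg 3: desired track 298.6°; wind correction -3.2° → command heading 295.4°, groundspeed 126.0 kt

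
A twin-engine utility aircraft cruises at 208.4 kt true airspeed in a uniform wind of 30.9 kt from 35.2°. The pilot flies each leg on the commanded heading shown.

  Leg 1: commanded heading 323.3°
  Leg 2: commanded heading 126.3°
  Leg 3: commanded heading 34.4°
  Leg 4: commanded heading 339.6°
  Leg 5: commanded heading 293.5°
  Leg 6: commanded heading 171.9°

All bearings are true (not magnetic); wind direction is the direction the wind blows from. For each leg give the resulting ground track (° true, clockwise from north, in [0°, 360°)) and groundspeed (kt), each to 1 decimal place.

Leg 1: track=314.9°, groundspeed=201.0 kt
Leg 2: track=134.7°, groundspeed=211.3 kt
Leg 3: track=34.3°, groundspeed=177.5 kt
Leg 4: track=332.0°, groundspeed=192.6 kt
Leg 5: track=285.5°, groundspeed=216.8 kt
Leg 6: track=177.1°, groundspeed=231.9 kt

Leg 1: heading 323.3°; drift -8.4° → track 314.9°, groundspeed 201.0 kt
Leg 2: heading 126.3°; drift +8.4° → track 134.7°, groundspeed 211.3 kt
Leg 3: heading 34.4°; drift -0.1° → track 34.3°, groundspeed 177.5 kt
Leg 4: heading 339.6°; drift -7.6° → track 332.0°, groundspeed 192.6 kt
Leg 5: heading 293.5°; drift -8.0° → track 285.5°, groundspeed 216.8 kt
Leg 6: heading 171.9°; drift +5.2° → track 177.1°, groundspeed 231.9 kt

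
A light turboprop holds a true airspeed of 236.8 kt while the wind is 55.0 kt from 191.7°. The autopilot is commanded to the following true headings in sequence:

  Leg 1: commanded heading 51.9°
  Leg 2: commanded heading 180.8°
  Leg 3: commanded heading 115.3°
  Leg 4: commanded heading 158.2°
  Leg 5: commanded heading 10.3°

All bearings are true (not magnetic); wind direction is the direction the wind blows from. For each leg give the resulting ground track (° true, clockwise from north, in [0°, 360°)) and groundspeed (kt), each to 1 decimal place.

Leg 1: heading 51.9°; drift -7.3° → track 44.6°, groundspeed 281.1 kt
Leg 2: heading 180.8°; drift -3.3° → track 177.5°, groundspeed 183.1 kt
Leg 3: heading 115.3°; drift -13.4° → track 101.9°, groundspeed 230.2 kt
Leg 4: heading 158.2°; drift -9.0° → track 149.2°, groundspeed 193.3 kt
Leg 5: heading 10.3°; drift +0.3° → track 10.6°, groundspeed 291.8 kt

Leg 1: track=44.6°, groundspeed=281.1 kt
Leg 2: track=177.5°, groundspeed=183.1 kt
Leg 3: track=101.9°, groundspeed=230.2 kt
Leg 4: track=149.2°, groundspeed=193.3 kt
Leg 5: track=10.6°, groundspeed=291.8 kt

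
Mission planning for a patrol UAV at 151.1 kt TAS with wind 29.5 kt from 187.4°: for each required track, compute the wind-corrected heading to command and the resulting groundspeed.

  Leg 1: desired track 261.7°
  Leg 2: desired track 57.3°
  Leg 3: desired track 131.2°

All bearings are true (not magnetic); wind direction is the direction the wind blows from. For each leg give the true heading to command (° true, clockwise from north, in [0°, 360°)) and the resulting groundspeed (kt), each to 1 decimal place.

Leg 1: heading=250.9°, groundspeed=140.4 kt
Leg 2: heading=65.9°, groundspeed=168.4 kt
Leg 3: heading=140.5°, groundspeed=132.7 kt

Leg 1: desired track 261.7°; wind correction -10.8° → command heading 250.9°, groundspeed 140.4 kt
Leg 2: desired track 57.3°; wind correction +8.6° → command heading 65.9°, groundspeed 168.4 kt
Leg 3: desired track 131.2°; wind correction +9.3° → command heading 140.5°, groundspeed 132.7 kt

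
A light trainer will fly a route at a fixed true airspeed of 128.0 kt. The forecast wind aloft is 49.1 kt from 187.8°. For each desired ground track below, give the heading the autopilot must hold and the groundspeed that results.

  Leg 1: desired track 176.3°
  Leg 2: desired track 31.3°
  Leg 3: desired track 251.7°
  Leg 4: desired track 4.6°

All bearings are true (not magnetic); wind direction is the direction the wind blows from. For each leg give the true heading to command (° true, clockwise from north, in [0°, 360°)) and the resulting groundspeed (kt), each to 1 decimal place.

Leg 1: heading=180.7°, groundspeed=79.5 kt
Leg 2: heading=40.1°, groundspeed=171.5 kt
Leg 3: heading=231.6°, groundspeed=98.6 kt
Leg 4: heading=3.4°, groundspeed=177.0 kt

Leg 1: desired track 176.3°; wind correction +4.4° → command heading 180.7°, groundspeed 79.5 kt
Leg 2: desired track 31.3°; wind correction +8.8° → command heading 40.1°, groundspeed 171.5 kt
Leg 3: desired track 251.7°; wind correction -20.1° → command heading 231.6°, groundspeed 98.6 kt
Leg 4: desired track 4.6°; wind correction -1.2° → command heading 3.4°, groundspeed 177.0 kt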